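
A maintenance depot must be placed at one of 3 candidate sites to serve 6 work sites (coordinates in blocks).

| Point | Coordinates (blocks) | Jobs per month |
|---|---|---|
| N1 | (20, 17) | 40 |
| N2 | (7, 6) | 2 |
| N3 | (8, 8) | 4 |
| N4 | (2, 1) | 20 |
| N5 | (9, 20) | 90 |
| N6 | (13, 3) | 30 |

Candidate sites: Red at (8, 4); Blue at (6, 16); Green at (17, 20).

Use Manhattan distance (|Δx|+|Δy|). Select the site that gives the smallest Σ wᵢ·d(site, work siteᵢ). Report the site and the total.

Blue, total 2272 blocks

Total weighted distance at each candidate:
  Red (8, 4): total = 2912
  Blue (6, 16): total = 2272
  Green (17, 20): total = 2402
Minimum is at Blue with total 2272 blocks.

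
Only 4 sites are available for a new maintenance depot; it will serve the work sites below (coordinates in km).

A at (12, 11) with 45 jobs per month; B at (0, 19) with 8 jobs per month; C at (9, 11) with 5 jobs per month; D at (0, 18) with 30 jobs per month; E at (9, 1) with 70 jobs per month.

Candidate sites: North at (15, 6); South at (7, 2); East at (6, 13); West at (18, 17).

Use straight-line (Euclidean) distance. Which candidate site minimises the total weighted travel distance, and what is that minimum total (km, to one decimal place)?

Total weighted distance at each candidate:
  North (15, 6): total = 1583.2
  South (7, 2): total = 1336.9
  East (6, 13): total = 1470.7
  West (18, 17): total = 2406.7
Minimum is at South with total 1336.9 km.

South, total 1336.9 km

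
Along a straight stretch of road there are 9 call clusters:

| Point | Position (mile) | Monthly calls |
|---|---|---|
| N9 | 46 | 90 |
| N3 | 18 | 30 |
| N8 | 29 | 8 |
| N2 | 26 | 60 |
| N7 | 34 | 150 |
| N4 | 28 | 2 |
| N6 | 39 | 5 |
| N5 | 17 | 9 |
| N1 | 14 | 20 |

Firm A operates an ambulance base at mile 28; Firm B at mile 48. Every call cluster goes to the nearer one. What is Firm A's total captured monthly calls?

279

The indifferent point is the midpoint (28+48)/2 = 38; call clusters left of it (closer to Firm A at 28) go to Firm A, those right go to Firm B.
  N1 at 14 (w=20) → Firm A
  N5 at 17 (w=9) → Firm A
  N3 at 18 (w=30) → Firm A
  N2 at 26 (w=60) → Firm A
  N4 at 28 (w=2) → Firm A
  N8 at 29 (w=8) → Firm A
  N7 at 34 (w=150) → Firm A
  N6 at 39 (w=5) → Firm B
  N9 at 46 (w=90) → Firm B
Firm A captures 279; Firm B captures 95.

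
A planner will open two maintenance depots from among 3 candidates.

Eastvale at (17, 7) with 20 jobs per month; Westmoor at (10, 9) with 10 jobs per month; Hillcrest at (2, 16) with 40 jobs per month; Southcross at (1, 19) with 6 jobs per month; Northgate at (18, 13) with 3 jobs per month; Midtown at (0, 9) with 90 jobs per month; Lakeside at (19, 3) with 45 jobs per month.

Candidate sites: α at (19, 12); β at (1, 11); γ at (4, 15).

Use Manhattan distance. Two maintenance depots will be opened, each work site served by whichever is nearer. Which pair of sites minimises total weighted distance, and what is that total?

{α, β}, total 1219

Evaluate every pair (each demand assigned to the nearer of the two):
  {α, β}: total = 1219
  {α, γ}: total = 1733
  {β, γ}: total = 2160
Best pair: {α, β} with total 1219.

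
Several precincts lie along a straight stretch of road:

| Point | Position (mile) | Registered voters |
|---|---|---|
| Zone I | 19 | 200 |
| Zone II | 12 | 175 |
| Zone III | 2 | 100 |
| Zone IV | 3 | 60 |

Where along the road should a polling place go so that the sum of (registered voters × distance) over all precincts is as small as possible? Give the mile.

For a sum of weighted absolute distances on a line, the optimum is the weighted median (not the mean). Total weight W = 535; half-weight = 267.5.
Sort by position and accumulate weight:
  mile 2 (Zone III, w=100) → cum 100
  mile 3 (Zone IV, w=60) → cum 160
  mile 12 (Zone II, w=175) → cum 335  ≥ 267.5 → median here
  mile 19 (Zone I, w=200) → cum 535
Optimal location: mile 12.

x = 12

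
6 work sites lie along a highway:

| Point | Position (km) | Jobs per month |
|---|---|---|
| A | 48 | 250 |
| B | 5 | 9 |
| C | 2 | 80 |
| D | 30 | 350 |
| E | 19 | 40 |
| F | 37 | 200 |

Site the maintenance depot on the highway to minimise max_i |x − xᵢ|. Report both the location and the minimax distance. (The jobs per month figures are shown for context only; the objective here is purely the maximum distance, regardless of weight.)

The 1-center on a line is the midpoint of the two extreme points: leftmost at 2, rightmost at 48.
Optimal location = (2 + 48)/2 = 25; maximum distance = (48 − 2)/2 = 23.

location 25, max distance 23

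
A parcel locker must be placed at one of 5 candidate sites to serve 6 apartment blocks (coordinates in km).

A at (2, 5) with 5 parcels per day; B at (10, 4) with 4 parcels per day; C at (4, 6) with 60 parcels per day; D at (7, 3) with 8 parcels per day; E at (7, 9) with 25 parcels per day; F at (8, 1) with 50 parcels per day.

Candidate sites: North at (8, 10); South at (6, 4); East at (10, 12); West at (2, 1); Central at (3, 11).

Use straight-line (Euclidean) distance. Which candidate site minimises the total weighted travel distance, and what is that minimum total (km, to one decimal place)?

South, total 525.4 km

Total weighted distance at each candidate:
  North (8, 10): total = 945.7
  South (6, 4): total = 525.4
  East (10, 12): total = 1335.2
  West (2, 1): total = 956.2
  Central (3, 11): total = 1118.3
Minimum is at South with total 525.4 km.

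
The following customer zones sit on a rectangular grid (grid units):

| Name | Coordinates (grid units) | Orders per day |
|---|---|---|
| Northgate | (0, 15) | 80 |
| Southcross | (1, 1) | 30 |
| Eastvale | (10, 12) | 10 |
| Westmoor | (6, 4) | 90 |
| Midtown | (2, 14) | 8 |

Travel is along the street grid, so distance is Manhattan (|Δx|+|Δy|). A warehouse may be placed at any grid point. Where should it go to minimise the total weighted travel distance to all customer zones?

(1, 4)

Manhattan distance separates: Σwᵢ(|x−xᵢ|+|y−yᵢ|) = Σwᵢ|x−xᵢ| + Σwᵢ|y−yᵢ|, so x and y are optimised independently as 1-D weighted medians.
Total weight W = 218; half = 109.
x-coordinate, sorted with cumulative weight:
  x=0 (Northgate, w=80) cum 80
  x=1 (Southcross, w=30) cum 110  ← median
  x=2 (Midtown, w=8) cum 118
  x=6 (Westmoor, w=90) cum 208
  x=10 (Eastvale, w=10) cum 218
⇒ x* = 1
y-coordinate, sorted with cumulative weight:
  y=1 (Southcross, w=30) cum 30
  y=4 (Westmoor, w=90) cum 120  ← median
  y=12 (Eastvale, w=10) cum 130
  y=14 (Midtown, w=8) cum 138
  y=15 (Northgate, w=80) cum 218
⇒ y* = 4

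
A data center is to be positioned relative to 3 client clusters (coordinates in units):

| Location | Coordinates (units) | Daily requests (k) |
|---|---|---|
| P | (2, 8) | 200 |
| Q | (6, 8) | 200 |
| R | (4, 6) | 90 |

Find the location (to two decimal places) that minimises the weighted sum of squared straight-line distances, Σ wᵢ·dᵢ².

(4.00, 7.63)

The minimiser of Σwᵢ‖p−pᵢ‖² is the weighted centroid p* = (Σwᵢpᵢ)/(Σwᵢ).
Σwᵢ = 490.
Σwᵢxᵢ = 200·2 + 200·6 + 90·4 = 1960.
Σwᵢyᵢ = 200·8 + 200·8 + 90·6 = 3740.
x* = 1960/490 = 4.00, y* = 3740/490 = 7.63.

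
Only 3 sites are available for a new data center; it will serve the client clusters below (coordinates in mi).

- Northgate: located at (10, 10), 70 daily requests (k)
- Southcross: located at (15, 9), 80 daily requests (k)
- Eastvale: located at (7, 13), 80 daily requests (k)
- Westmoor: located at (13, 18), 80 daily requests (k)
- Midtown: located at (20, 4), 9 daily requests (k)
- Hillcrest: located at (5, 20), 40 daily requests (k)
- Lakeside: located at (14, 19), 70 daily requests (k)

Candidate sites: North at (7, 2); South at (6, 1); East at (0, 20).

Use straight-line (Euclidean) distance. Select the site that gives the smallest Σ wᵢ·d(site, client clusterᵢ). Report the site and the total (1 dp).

Total weighted distance at each candidate:
  North (7, 2): total = 5825.3
  South (6, 1): total = 6355.6
  East (0, 20): total = 5735.2
Minimum is at East with total 5735.2 mi.

East, total 5735.2 mi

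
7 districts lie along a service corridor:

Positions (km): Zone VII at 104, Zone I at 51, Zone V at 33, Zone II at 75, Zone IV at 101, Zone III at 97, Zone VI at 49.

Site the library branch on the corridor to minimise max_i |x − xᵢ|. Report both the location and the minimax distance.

The 1-center on a line is the midpoint of the two extreme points: leftmost at 33, rightmost at 104.
Optimal location = (33 + 104)/2 = 68.5; maximum distance = (104 − 33)/2 = 35.5.

location 68.5, max distance 35.5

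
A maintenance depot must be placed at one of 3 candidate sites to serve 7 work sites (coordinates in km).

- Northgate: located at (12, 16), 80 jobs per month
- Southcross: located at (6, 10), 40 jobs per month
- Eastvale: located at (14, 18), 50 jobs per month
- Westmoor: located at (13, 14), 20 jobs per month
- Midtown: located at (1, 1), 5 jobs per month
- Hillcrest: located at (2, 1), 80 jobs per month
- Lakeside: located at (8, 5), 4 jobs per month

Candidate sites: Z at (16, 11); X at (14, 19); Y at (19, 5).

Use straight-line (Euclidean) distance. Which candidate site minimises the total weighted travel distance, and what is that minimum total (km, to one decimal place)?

Total weighted distance at each candidate:
  Z (16, 11): total = 2869.6
  X (14, 19): total = 2824.7
  Y (19, 5): total = 4046.3
Minimum is at X with total 2824.7 km.

X, total 2824.7 km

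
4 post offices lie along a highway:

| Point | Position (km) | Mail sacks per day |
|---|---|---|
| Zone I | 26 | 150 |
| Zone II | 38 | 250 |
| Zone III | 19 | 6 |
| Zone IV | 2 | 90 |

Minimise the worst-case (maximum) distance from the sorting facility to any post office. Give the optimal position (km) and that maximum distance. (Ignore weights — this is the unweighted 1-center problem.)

location 20, max distance 18

The 1-center on a line is the midpoint of the two extreme points: leftmost at 2, rightmost at 38.
Optimal location = (2 + 38)/2 = 20; maximum distance = (38 − 2)/2 = 18.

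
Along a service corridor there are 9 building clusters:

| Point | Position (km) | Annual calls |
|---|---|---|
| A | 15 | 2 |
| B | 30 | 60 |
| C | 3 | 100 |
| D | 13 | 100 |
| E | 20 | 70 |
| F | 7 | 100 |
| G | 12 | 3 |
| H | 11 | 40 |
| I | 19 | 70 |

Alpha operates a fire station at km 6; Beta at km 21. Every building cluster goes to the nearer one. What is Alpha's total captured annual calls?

343

The indifferent point is the midpoint (6+21)/2 = 13.5; building clusters left of it (closer to Alpha at 6) go to Alpha, those right go to Beta.
  C at 3 (w=100) → Alpha
  F at 7 (w=100) → Alpha
  H at 11 (w=40) → Alpha
  G at 12 (w=3) → Alpha
  D at 13 (w=100) → Alpha
  A at 15 (w=2) → Beta
  I at 19 (w=70) → Beta
  E at 20 (w=70) → Beta
  B at 30 (w=60) → Beta
Alpha captures 343; Beta captures 202.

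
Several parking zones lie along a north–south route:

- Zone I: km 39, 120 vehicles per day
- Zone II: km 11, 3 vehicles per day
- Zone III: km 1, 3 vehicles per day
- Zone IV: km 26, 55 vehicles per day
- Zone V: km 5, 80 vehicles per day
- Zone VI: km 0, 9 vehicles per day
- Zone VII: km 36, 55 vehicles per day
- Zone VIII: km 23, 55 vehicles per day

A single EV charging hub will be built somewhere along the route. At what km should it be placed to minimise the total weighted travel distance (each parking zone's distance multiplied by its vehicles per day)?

x = 26

For a sum of weighted absolute distances on a line, the optimum is the weighted median (not the mean). Total weight W = 380; half-weight = 190.
Sort by position and accumulate weight:
  km 0 (Zone VI, w=9) → cum 9
  km 1 (Zone III, w=3) → cum 12
  km 5 (Zone V, w=80) → cum 92
  km 11 (Zone II, w=3) → cum 95
  km 23 (Zone VIII, w=55) → cum 150
  km 26 (Zone IV, w=55) → cum 205  ≥ 190 → median here
  km 36 (Zone VII, w=55) → cum 260
  km 39 (Zone I, w=120) → cum 380
Optimal location: km 26.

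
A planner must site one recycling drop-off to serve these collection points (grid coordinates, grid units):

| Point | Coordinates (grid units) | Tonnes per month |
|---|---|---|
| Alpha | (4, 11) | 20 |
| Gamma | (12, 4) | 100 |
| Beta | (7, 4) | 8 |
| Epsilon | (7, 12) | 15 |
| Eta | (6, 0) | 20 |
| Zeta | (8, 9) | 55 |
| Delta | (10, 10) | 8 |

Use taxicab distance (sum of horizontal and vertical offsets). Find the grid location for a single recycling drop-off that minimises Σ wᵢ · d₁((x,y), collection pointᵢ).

(8, 4)

Manhattan distance separates: Σwᵢ(|x−xᵢ|+|y−yᵢ|) = Σwᵢ|x−xᵢ| + Σwᵢ|y−yᵢ|, so x and y are optimised independently as 1-D weighted medians.
Total weight W = 226; half = 113.
x-coordinate, sorted with cumulative weight:
  x=4 (Alpha, w=20) cum 20
  x=6 (Eta, w=20) cum 40
  x=7 (Beta, w=8) cum 48
  x=7 (Epsilon, w=15) cum 63
  x=8 (Zeta, w=55) cum 118  ← median
  x=10 (Delta, w=8) cum 126
  x=12 (Gamma, w=100) cum 226
⇒ x* = 8
y-coordinate, sorted with cumulative weight:
  y=0 (Eta, w=20) cum 20
  y=4 (Gamma, w=100) cum 120  ← median
  y=4 (Beta, w=8) cum 128
  y=9 (Zeta, w=55) cum 183
  y=10 (Delta, w=8) cum 191
  y=11 (Alpha, w=20) cum 211
  y=12 (Epsilon, w=15) cum 226
⇒ y* = 4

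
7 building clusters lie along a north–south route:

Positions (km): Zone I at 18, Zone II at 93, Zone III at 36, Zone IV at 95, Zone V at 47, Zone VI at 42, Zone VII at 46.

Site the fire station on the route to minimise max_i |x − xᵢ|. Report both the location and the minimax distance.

The 1-center on a line is the midpoint of the two extreme points: leftmost at 18, rightmost at 95.
Optimal location = (18 + 95)/2 = 56.5; maximum distance = (95 − 18)/2 = 38.5.

location 56.5, max distance 38.5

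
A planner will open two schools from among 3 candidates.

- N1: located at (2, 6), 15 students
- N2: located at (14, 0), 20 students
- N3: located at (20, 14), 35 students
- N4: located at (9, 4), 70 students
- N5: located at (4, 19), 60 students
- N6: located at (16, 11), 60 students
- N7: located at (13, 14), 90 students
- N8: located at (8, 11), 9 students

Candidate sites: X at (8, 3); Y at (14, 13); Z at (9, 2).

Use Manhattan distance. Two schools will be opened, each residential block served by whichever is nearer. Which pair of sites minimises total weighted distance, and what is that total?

{Y, Z}, total 2142

Evaluate every pair (each demand assigned to the nearer of the two):
  {Y, Z}: total = 2142
  {X, Y}: total = 2152
  {X, Z}: total = 4892
Best pair: {Y, Z} with total 2142.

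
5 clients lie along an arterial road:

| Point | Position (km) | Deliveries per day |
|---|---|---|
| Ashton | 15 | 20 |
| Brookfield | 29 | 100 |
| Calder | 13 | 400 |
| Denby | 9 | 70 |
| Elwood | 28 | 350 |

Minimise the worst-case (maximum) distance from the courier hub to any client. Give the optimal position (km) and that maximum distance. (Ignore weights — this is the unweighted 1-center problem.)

The 1-center on a line is the midpoint of the two extreme points: leftmost at 9, rightmost at 29.
Optimal location = (9 + 29)/2 = 19; maximum distance = (29 − 9)/2 = 10.

location 19, max distance 10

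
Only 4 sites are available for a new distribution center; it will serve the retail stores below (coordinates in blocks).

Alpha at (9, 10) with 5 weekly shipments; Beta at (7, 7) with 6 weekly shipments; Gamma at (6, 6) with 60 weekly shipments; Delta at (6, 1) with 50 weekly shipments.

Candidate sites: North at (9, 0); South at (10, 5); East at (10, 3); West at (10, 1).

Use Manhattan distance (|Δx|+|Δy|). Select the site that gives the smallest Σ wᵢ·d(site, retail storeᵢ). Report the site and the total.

Total weighted distance at each candidate:
  North (9, 0): total = 844
  South (10, 5): total = 760
  East (10, 3): total = 802
  West (10, 1): total = 844
Minimum is at South with total 760 blocks.

South, total 760 blocks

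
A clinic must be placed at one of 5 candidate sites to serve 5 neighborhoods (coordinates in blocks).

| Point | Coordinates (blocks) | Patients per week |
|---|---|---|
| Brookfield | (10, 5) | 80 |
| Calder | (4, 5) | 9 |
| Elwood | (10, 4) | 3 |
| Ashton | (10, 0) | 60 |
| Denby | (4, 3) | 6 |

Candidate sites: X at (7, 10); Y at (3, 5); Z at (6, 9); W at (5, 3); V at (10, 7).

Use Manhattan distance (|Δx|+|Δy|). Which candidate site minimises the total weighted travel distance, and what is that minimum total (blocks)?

V, total 721 blocks

Total weighted distance at each candidate:
  X (7, 10): total = 1579
  Y (3, 5): total = 1331
  Z (6, 9): total = 1549
  W (5, 3): total = 1091
  V (10, 7): total = 721
Minimum is at V with total 721 blocks.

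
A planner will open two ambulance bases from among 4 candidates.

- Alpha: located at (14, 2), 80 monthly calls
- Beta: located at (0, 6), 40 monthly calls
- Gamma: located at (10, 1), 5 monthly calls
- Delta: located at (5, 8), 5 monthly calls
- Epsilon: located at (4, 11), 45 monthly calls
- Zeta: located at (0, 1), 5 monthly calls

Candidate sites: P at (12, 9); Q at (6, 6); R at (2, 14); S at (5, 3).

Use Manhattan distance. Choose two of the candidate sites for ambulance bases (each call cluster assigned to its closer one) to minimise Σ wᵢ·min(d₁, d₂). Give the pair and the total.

{P, Q}, total 1390

Evaluate every pair (each demand assigned to the nearer of the two):
  {P, Q}: total = 1390
  {Q, S}: total = 1440
  {R, S}: total = 1440
  {P, R}: total = 1510
  {P, S}: total = 1540
  {Q, R}: total = 1540
Best pair: {P, Q} with total 1390.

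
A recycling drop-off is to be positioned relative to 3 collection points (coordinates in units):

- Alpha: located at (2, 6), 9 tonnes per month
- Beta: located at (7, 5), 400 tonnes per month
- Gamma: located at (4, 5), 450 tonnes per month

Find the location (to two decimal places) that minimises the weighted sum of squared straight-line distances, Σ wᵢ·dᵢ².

(5.38, 5.01)

The minimiser of Σwᵢ‖p−pᵢ‖² is the weighted centroid p* = (Σwᵢpᵢ)/(Σwᵢ).
Σwᵢ = 859.
Σwᵢxᵢ = 9·2 + 400·7 + 450·4 = 4618.
Σwᵢyᵢ = 9·6 + 400·5 + 450·5 = 4304.
x* = 4618/859 = 5.38, y* = 4304/859 = 5.01.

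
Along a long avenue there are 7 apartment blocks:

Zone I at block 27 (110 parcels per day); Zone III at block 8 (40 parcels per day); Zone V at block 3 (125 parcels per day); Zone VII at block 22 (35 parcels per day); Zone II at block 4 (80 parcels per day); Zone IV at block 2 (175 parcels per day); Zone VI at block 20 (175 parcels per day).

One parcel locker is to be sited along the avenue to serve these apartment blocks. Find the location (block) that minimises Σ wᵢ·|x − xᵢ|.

x = 4

For a sum of weighted absolute distances on a line, the optimum is the weighted median (not the mean). Total weight W = 740; half-weight = 370.
Sort by position and accumulate weight:
  block 2 (Zone IV, w=175) → cum 175
  block 3 (Zone V, w=125) → cum 300
  block 4 (Zone II, w=80) → cum 380  ≥ 370 → median here
  block 8 (Zone III, w=40) → cum 420
  block 20 (Zone VI, w=175) → cum 595
  block 22 (Zone VII, w=35) → cum 630
  block 27 (Zone I, w=110) → cum 740
Optimal location: block 4.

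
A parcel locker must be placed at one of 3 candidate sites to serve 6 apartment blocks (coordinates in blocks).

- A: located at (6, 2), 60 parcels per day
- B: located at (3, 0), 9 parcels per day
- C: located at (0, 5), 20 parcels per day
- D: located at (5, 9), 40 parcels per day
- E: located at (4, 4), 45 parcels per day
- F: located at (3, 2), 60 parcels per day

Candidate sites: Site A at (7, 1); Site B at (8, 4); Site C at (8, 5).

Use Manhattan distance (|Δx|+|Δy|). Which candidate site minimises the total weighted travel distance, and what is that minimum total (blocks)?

Total weighted distance at each candidate:
  Site A (7, 1): total = 1355
  Site B (8, 4): total = 1421
  Site C (8, 5): total = 1535
Minimum is at Site A with total 1355 blocks.

Site A, total 1355 blocks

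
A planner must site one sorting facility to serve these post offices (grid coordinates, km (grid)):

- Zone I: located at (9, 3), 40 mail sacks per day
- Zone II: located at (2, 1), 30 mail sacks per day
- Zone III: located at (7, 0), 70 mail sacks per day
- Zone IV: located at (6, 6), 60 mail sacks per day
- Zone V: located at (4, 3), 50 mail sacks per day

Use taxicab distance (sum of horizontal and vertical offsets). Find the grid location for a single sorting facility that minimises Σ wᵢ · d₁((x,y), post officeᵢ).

(6, 3)

Manhattan distance separates: Σwᵢ(|x−xᵢ|+|y−yᵢ|) = Σwᵢ|x−xᵢ| + Σwᵢ|y−yᵢ|, so x and y are optimised independently as 1-D weighted medians.
Total weight W = 250; half = 125.
x-coordinate, sorted with cumulative weight:
  x=2 (Zone II, w=30) cum 30
  x=4 (Zone V, w=50) cum 80
  x=6 (Zone IV, w=60) cum 140  ← median
  x=7 (Zone III, w=70) cum 210
  x=9 (Zone I, w=40) cum 250
⇒ x* = 6
y-coordinate, sorted with cumulative weight:
  y=0 (Zone III, w=70) cum 70
  y=1 (Zone II, w=30) cum 100
  y=3 (Zone I, w=40) cum 140  ← median
  y=3 (Zone V, w=50) cum 190
  y=6 (Zone IV, w=60) cum 250
⇒ y* = 3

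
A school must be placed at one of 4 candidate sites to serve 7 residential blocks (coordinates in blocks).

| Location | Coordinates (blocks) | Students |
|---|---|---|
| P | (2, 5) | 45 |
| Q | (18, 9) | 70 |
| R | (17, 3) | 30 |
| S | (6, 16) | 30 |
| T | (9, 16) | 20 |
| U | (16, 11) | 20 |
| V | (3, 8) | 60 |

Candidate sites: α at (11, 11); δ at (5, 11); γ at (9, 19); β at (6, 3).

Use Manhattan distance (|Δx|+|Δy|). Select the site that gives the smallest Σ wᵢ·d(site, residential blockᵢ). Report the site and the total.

α, total 2925 blocks

Total weighted distance at each candidate:
  α (11, 11): total = 2925
  δ (5, 11): total = 2935
  γ (9, 19): total = 4555
  β (6, 3): total = 3410
Minimum is at α with total 2925 blocks.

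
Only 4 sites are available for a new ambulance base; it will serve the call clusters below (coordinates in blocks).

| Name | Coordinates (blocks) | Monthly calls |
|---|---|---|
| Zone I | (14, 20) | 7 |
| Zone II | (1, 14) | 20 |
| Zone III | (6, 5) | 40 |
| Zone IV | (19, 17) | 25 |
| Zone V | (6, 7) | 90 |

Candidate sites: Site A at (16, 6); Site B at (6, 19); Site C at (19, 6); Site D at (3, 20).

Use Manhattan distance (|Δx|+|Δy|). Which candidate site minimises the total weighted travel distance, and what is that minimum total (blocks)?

Site B, total 2278 blocks

Total weighted distance at each candidate:
  Site A (16, 6): total = 2352
  Site B (6, 19): total = 2278
  Site C (19, 6): total = 2748
  Site D (3, 20): total = 2872
Minimum is at Site B with total 2278 blocks.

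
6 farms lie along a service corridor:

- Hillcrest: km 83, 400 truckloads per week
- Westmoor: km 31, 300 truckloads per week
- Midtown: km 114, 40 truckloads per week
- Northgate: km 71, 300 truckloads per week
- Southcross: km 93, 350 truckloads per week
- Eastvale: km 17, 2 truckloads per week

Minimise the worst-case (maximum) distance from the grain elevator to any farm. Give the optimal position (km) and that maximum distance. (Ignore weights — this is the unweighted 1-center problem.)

The 1-center on a line is the midpoint of the two extreme points: leftmost at 17, rightmost at 114.
Optimal location = (17 + 114)/2 = 65.5; maximum distance = (114 − 17)/2 = 48.5.

location 65.5, max distance 48.5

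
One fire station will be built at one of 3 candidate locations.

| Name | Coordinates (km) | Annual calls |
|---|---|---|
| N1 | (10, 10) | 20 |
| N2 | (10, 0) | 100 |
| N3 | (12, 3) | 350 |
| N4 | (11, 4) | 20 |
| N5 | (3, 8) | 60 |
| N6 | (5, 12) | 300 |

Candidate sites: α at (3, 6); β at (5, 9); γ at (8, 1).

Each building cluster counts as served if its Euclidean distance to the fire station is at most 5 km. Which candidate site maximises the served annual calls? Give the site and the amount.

Coverage radius r = 5 km; a point is covered iff (Δx)²+(Δy)² ≤ 5² = 25.
  α (3, 6): covers {N5} → 60
  β (5, 9): covers {N5, N6} → 360
  γ (8, 1): covers {N2, N3, N4} → 470
Maximum coverage at γ: 470 annual calls.

γ, covering 470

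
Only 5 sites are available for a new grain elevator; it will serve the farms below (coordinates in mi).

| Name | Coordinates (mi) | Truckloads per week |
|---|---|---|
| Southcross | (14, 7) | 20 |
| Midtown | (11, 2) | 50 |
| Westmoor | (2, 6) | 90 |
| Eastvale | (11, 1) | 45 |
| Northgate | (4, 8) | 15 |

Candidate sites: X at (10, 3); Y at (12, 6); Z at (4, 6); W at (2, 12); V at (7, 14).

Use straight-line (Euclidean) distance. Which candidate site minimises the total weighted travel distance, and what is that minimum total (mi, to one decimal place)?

Total weighted distance at each candidate:
  X (10, 3): total = 1170.6
  Y (12, 6): total = 1504.0
  Z (4, 6): total = 1201.2
  W (2, 12): total = 2179.3
  V (7, 14): total = 2392.2
Minimum is at X with total 1170.6 mi.

X, total 1170.6 mi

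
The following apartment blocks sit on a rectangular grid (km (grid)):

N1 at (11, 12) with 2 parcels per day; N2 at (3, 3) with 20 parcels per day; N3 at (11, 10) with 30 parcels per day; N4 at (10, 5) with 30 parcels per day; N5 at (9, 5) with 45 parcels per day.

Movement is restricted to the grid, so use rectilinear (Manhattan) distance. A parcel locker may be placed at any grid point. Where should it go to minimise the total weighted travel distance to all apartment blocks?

Manhattan distance separates: Σwᵢ(|x−xᵢ|+|y−yᵢ|) = Σwᵢ|x−xᵢ| + Σwᵢ|y−yᵢ|, so x and y are optimised independently as 1-D weighted medians.
Total weight W = 127; half = 63.5.
x-coordinate, sorted with cumulative weight:
  x=3 (N2, w=20) cum 20
  x=9 (N5, w=45) cum 65  ← median
  x=10 (N4, w=30) cum 95
  x=11 (N1, w=2) cum 97
  x=11 (N3, w=30) cum 127
⇒ x* = 9
y-coordinate, sorted with cumulative weight:
  y=3 (N2, w=20) cum 20
  y=5 (N4, w=30) cum 50
  y=5 (N5, w=45) cum 95  ← median
  y=10 (N3, w=30) cum 125
  y=12 (N1, w=2) cum 127
⇒ y* = 5

(9, 5)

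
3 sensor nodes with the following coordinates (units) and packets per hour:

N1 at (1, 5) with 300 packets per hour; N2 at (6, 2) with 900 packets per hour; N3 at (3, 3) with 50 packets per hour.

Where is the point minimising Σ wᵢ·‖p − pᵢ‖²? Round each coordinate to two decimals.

The minimiser of Σwᵢ‖p−pᵢ‖² is the weighted centroid p* = (Σwᵢpᵢ)/(Σwᵢ).
Σwᵢ = 1250.
Σwᵢxᵢ = 300·1 + 900·6 + 50·3 = 5850.
Σwᵢyᵢ = 300·5 + 900·2 + 50·3 = 3450.
x* = 5850/1250 = 4.68, y* = 3450/1250 = 2.76.

(4.68, 2.76)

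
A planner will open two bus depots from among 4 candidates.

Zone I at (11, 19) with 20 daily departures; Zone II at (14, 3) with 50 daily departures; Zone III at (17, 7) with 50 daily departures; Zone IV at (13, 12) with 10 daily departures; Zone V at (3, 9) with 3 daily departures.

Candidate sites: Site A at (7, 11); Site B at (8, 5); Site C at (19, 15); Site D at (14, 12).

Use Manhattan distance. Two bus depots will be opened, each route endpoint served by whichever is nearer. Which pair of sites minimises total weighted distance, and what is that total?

{Site B, Site D}, total 1037

Evaluate every pair (each demand assigned to the nearer of the two):
  {Site B, Site D}: total = 1037
  {Site A, Site D}: total = 1078
  {Site C, Site D}: total = 1102
  {Site B, Site C}: total = 1257
  {Site A, Site B}: total = 1278
  {Site A, Site C}: total = 1578
Best pair: {Site B, Site D} with total 1037.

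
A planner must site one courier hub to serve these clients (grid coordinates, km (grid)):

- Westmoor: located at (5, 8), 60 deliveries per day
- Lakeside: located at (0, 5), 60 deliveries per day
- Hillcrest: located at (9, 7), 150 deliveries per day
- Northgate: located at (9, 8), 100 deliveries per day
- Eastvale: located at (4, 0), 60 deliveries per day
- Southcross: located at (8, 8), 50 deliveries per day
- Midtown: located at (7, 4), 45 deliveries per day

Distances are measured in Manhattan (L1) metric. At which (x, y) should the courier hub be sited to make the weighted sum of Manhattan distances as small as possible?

Manhattan distance separates: Σwᵢ(|x−xᵢ|+|y−yᵢ|) = Σwᵢ|x−xᵢ| + Σwᵢ|y−yᵢ|, so x and y are optimised independently as 1-D weighted medians.
Total weight W = 525; half = 262.5.
x-coordinate, sorted with cumulative weight:
  x=0 (Lakeside, w=60) cum 60
  x=4 (Eastvale, w=60) cum 120
  x=5 (Westmoor, w=60) cum 180
  x=7 (Midtown, w=45) cum 225
  x=8 (Southcross, w=50) cum 275  ← median
  x=9 (Hillcrest, w=150) cum 425
  x=9 (Northgate, w=100) cum 525
⇒ x* = 8
y-coordinate, sorted with cumulative weight:
  y=0 (Eastvale, w=60) cum 60
  y=4 (Midtown, w=45) cum 105
  y=5 (Lakeside, w=60) cum 165
  y=7 (Hillcrest, w=150) cum 315  ← median
  y=8 (Westmoor, w=60) cum 375
  y=8 (Northgate, w=100) cum 475
  y=8 (Southcross, w=50) cum 525
⇒ y* = 7

(8, 7)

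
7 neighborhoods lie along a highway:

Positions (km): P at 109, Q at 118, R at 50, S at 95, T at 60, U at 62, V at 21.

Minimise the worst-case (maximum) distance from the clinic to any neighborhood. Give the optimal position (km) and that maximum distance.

location 69.5, max distance 48.5

The 1-center on a line is the midpoint of the two extreme points: leftmost at 21, rightmost at 118.
Optimal location = (21 + 118)/2 = 69.5; maximum distance = (118 − 21)/2 = 48.5.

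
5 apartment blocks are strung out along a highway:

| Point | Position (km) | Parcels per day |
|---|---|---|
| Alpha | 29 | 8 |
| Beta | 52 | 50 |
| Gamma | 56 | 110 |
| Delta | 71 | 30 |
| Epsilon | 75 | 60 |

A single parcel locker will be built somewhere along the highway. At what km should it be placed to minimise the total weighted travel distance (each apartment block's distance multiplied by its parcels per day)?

x = 56

For a sum of weighted absolute distances on a line, the optimum is the weighted median (not the mean). Total weight W = 258; half-weight = 129.
Sort by position and accumulate weight:
  km 29 (Alpha, w=8) → cum 8
  km 52 (Beta, w=50) → cum 58
  km 56 (Gamma, w=110) → cum 168  ≥ 129 → median here
  km 71 (Delta, w=30) → cum 198
  km 75 (Epsilon, w=60) → cum 258
Optimal location: km 56.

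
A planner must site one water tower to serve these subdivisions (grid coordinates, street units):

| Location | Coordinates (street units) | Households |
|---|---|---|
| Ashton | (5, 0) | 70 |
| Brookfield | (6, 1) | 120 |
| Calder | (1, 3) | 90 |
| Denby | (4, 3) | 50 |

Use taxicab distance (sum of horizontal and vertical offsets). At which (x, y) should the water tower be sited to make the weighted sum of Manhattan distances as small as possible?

Manhattan distance separates: Σwᵢ(|x−xᵢ|+|y−yᵢ|) = Σwᵢ|x−xᵢ| + Σwᵢ|y−yᵢ|, so x and y are optimised independently as 1-D weighted medians.
Total weight W = 330; half = 165.
x-coordinate, sorted with cumulative weight:
  x=1 (Calder, w=90) cum 90
  x=4 (Denby, w=50) cum 140
  x=5 (Ashton, w=70) cum 210  ← median
  x=6 (Brookfield, w=120) cum 330
⇒ x* = 5
y-coordinate, sorted with cumulative weight:
  y=0 (Ashton, w=70) cum 70
  y=1 (Brookfield, w=120) cum 190  ← median
  y=3 (Calder, w=90) cum 280
  y=3 (Denby, w=50) cum 330
⇒ y* = 1

(5, 1)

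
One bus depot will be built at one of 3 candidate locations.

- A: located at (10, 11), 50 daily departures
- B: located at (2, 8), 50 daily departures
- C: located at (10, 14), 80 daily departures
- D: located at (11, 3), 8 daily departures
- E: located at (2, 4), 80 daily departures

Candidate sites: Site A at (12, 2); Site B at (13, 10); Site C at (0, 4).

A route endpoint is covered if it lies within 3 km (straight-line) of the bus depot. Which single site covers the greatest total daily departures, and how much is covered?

Site C, covering 80

Coverage radius r = 3 km; a point is covered iff (Δx)²+(Δy)² ≤ 3² = 9.
  Site A (12, 2): covers {D} → 8
  Site B (13, 10): covers {none} → 0
  Site C (0, 4): covers {E} → 80
Maximum coverage at Site C: 80 daily departures.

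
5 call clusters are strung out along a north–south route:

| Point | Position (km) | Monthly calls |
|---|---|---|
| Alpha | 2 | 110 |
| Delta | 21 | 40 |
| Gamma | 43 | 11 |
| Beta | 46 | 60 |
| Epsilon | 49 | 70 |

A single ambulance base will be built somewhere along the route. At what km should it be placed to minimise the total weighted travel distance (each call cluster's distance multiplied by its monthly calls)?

For a sum of weighted absolute distances on a line, the optimum is the weighted median (not the mean). Total weight W = 291; half-weight = 145.5.
Sort by position and accumulate weight:
  km 2 (Alpha, w=110) → cum 110
  km 21 (Delta, w=40) → cum 150  ≥ 145.5 → median here
  km 43 (Gamma, w=11) → cum 161
  km 46 (Beta, w=60) → cum 221
  km 49 (Epsilon, w=70) → cum 291
Optimal location: km 21.

x = 21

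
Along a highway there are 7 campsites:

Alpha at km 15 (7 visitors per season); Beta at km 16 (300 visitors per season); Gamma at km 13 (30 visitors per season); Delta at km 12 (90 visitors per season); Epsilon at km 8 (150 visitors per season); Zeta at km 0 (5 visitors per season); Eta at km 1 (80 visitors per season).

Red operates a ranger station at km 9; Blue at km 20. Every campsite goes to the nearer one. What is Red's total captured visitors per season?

355

The indifferent point is the midpoint (9+20)/2 = 14.5; campsites left of it (closer to Red at 9) go to Red, those right go to Blue.
  Zeta at 0 (w=5) → Red
  Eta at 1 (w=80) → Red
  Epsilon at 8 (w=150) → Red
  Delta at 12 (w=90) → Red
  Gamma at 13 (w=30) → Red
  Alpha at 15 (w=7) → Blue
  Beta at 16 (w=300) → Blue
Red captures 355; Blue captures 307.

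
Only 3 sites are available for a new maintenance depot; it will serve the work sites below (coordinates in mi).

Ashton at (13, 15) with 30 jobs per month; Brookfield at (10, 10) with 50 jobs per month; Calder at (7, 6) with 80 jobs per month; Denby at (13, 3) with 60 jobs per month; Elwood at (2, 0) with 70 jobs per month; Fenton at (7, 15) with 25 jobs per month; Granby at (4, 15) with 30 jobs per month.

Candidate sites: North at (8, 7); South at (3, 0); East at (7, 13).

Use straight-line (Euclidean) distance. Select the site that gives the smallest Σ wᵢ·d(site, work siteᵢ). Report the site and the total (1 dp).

Total weighted distance at each candidate:
  North (8, 7): total = 2075.9
  South (3, 0): total = 3263.6
  East (7, 13): total = 2794.7
Minimum is at North with total 2075.9 mi.

North, total 2075.9 mi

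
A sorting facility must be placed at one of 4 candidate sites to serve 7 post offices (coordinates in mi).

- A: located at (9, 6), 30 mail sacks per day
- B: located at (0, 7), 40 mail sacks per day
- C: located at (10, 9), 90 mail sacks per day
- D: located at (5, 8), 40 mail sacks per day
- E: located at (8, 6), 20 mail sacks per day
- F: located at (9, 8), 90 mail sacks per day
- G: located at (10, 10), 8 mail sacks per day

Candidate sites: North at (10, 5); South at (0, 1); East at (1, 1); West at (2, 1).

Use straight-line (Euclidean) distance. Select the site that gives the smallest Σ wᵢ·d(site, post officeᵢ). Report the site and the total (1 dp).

North, total 1412.9 mi

Total weighted distance at each candidate:
  North (10, 5): total = 1412.9
  South (0, 1): total = 3368.0
  East (1, 1): total = 3163.1
  West (2, 1): total = 2977.4
Minimum is at North with total 1412.9 mi.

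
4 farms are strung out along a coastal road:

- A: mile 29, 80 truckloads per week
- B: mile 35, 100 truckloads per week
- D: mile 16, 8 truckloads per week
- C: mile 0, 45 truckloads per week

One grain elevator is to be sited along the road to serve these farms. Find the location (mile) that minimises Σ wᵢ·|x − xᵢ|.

For a sum of weighted absolute distances on a line, the optimum is the weighted median (not the mean). Total weight W = 233; half-weight = 116.5.
Sort by position and accumulate weight:
  mile 0 (C, w=45) → cum 45
  mile 16 (D, w=8) → cum 53
  mile 29 (A, w=80) → cum 133  ≥ 116.5 → median here
  mile 35 (B, w=100) → cum 233
Optimal location: mile 29.

x = 29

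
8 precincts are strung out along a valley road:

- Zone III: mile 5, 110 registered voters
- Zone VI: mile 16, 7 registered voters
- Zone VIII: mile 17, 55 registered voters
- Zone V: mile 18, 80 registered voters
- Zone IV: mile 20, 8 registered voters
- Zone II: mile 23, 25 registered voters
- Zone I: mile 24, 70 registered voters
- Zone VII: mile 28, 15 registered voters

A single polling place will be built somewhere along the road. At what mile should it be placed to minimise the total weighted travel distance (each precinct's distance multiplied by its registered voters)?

x = 18

For a sum of weighted absolute distances on a line, the optimum is the weighted median (not the mean). Total weight W = 370; half-weight = 185.
Sort by position and accumulate weight:
  mile 5 (Zone III, w=110) → cum 110
  mile 16 (Zone VI, w=7) → cum 117
  mile 17 (Zone VIII, w=55) → cum 172
  mile 18 (Zone V, w=80) → cum 252  ≥ 185 → median here
  mile 20 (Zone IV, w=8) → cum 260
  mile 23 (Zone II, w=25) → cum 285
  mile 24 (Zone I, w=70) → cum 355
  mile 28 (Zone VII, w=15) → cum 370
Optimal location: mile 18.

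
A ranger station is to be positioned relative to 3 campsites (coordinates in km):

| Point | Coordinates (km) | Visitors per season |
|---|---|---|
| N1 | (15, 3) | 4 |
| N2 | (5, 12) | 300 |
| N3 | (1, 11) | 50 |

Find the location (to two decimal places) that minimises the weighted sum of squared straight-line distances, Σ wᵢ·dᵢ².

The minimiser of Σwᵢ‖p−pᵢ‖² is the weighted centroid p* = (Σwᵢpᵢ)/(Σwᵢ).
Σwᵢ = 354.
Σwᵢxᵢ = 4·15 + 300·5 + 50·1 = 1610.
Σwᵢyᵢ = 4·3 + 300·12 + 50·11 = 4162.
x* = 1610/354 = 4.55, y* = 4162/354 = 11.76.

(4.55, 11.76)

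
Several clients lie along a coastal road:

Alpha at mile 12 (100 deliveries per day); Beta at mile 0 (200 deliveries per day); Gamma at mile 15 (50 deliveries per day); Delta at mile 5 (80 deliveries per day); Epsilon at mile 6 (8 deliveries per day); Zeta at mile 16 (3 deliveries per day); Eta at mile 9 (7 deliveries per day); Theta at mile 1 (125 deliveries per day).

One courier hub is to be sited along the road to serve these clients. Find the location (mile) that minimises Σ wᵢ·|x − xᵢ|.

For a sum of weighted absolute distances on a line, the optimum is the weighted median (not the mean). Total weight W = 573; half-weight = 286.5.
Sort by position and accumulate weight:
  mile 0 (Beta, w=200) → cum 200
  mile 1 (Theta, w=125) → cum 325  ≥ 286.5 → median here
  mile 5 (Delta, w=80) → cum 405
  mile 6 (Epsilon, w=8) → cum 413
  mile 9 (Eta, w=7) → cum 420
  mile 12 (Alpha, w=100) → cum 520
  mile 15 (Gamma, w=50) → cum 570
  mile 16 (Zeta, w=3) → cum 573
Optimal location: mile 1.

x = 1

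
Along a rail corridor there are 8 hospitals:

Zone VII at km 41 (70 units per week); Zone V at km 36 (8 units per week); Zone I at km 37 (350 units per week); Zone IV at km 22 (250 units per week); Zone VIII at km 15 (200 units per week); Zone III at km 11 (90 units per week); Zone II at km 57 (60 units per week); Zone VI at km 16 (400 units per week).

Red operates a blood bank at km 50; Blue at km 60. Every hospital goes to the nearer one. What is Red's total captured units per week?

The indifferent point is the midpoint (50+60)/2 = 55; hospitals left of it (closer to Red at 50) go to Red, those right go to Blue.
  Zone III at 11 (w=90) → Red
  Zone VIII at 15 (w=200) → Red
  Zone VI at 16 (w=400) → Red
  Zone IV at 22 (w=250) → Red
  Zone V at 36 (w=8) → Red
  Zone I at 37 (w=350) → Red
  Zone VII at 41 (w=70) → Red
  Zone II at 57 (w=60) → Blue
Red captures 1368; Blue captures 60.

1368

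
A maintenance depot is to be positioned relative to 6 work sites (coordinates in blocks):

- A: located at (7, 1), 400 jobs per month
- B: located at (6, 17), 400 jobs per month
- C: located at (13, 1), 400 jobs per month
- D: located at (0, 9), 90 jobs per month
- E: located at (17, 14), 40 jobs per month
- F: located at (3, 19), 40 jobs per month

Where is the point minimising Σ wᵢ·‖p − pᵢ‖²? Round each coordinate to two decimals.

(8.18, 7.10)

The minimiser of Σwᵢ‖p−pᵢ‖² is the weighted centroid p* = (Σwᵢpᵢ)/(Σwᵢ).
Σwᵢ = 1370.
Σwᵢxᵢ = 400·7 + 400·6 + 400·13 + 90·0 + 40·17 + 40·3 = 11200.
Σwᵢyᵢ = 400·1 + 400·17 + 400·1 + 90·9 + 40·14 + 40·19 = 9730.
x* = 11200/1370 = 8.18, y* = 9730/1370 = 7.10.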